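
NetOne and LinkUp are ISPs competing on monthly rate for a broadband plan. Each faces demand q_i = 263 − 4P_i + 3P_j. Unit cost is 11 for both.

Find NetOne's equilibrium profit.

NetOne's profit: π = (P_{NetOne} − 11)(263 − 4P_{NetOne} + 3P_{LinkUp}).
∂π/∂P_{NetOne} = 307 − 8P_{NetOne} + 3P_{LinkUp} = 0 ⇒ P_{NetOne} = 38.375 + 0.375P_{LinkUp}.
Setting P_{NetOne} = P_{LinkUp} in the reaction function: P_{NetOne} = 38.375 + 0.375P_{NetOne}, so P_{NetOne} = 38.375 / 0.625 = 61.4.
q_{NetOne} = 263 − 4·61.4 + 3·61.4 = 201.6.
Profit = (61.4 − 11)·201.6 = 10160.64.

10160.64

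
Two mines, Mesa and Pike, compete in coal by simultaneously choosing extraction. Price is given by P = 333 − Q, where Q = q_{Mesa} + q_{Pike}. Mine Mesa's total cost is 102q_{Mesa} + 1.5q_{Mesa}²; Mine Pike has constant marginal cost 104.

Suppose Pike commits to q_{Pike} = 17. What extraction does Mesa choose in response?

42.8

Mine Mesa's profit: π = q_{Mesa}(333 − (q_{Mesa} + q_{Pike})) − 102q_{Mesa} − 1.5q_{Mesa}².
∂π/∂q_{Mesa} = 231 − 5q_{Mesa} − q_{Pike} = 0, so q_{Mesa} = 46.2 − 0.2q_{Pike}.
At q_{Pike} = 17: q_{Mesa} = 46.2 − 0.2·17 = 42.8.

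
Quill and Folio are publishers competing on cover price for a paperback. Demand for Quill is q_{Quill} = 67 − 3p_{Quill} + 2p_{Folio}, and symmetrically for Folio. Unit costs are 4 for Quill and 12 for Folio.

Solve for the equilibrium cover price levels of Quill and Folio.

Quill's profit: π = (p_{Quill} − 4)(67 − 3p_{Quill} + 2p_{Folio}).
∂π/∂p_{Quill} = 79 − 6p_{Quill} + 2p_{Folio} = 0 ⇒ p_{Quill} = 79/6 + (1/3)p_{Folio}.
Similarly p_{Folio} = 103/6 + (1/3)p_{Quill}.
Plugging p_{Folio} into Quill's best response: p_{Quill} = 79/6 + (1/3)(103/6 + (1/3)p_{Quill}) ⇒ (8/9)p_{Quill} = 170/9, so p_{Quill} = 21.25.
Then p_{Folio} = 103/6 + (1/3)·21.25 = 24.25.

21.25, 24.25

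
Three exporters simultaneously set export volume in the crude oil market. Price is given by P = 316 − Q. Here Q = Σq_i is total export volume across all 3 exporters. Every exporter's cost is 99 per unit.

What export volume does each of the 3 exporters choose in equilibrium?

A representative exporter's profit is π_i = q_i(316 − Q) − 99q_i, with Q = q_i + Σ_{j≠i} q_j.
First-order condition: 217 − 2q_i − Σ_{j≠i} q_j = 0.
With identical exporters, set every q_j = q: then 217 − 2q − 2q = 0, i.e. q = 217/4 = 54.25.

54.25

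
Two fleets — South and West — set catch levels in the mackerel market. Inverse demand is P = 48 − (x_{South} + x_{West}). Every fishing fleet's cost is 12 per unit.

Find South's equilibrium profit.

144

Fishing fleet South's profit: π = x_{South}(48 − (x_{South} + x_{West})) − 12x_{South}.
∂π/∂x_{South} = 36 − 2x_{South} − x_{West} = 0, so x_{South} = 18 − 0.5x_{West}.
By symmetry x_{West} = x_{South}; substituting into the reaction function, 1.5x_{South} = 18 and x_{South} = 12.
Price P = 48 − 24 = 24.
South's profit: (24 − 12)·12 = 144.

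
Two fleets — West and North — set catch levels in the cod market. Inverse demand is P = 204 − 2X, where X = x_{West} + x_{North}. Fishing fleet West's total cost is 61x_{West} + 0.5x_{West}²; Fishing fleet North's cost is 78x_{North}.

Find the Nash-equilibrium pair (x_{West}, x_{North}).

20, 21.5

Fishing fleet West's profit: π = x_{West}(204 − 2(x_{West} + x_{North})) − 61x_{West} − 0.5x_{West}².
∂π/∂x_{West} = 143 − 5x_{West} − 2x_{North} = 0, so x_{West} = 28.6 − 0.4x_{North}.
For North: ∂π/∂x_{North} = 126 − 4x_{North} − 2x_{West} = 0 ⇒ x_{North} = 31.5 − 0.5x_{West}.
Plugging x_{North} into West's best response: x_{West} = 28.6 − 0.4(31.5 − 0.5x_{West}) ⇒ 0.8x_{West} = 16, so x_{West} = 20.
Then x_{North} = 31.5 − 0.5·20 = 21.5.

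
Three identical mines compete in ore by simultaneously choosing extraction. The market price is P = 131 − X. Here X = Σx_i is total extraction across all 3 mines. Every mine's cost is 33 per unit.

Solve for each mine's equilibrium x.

24.5

A representative mine's profit is π_i = x_i(131 − X) − 33x_i, with X = x_i + Σ_{j≠i} x_j.
First-order condition: 98 − 2x_i − Σ_{j≠i} x_j = 0.
With identical mines, set every x_j = x: then 98 − 2x − 2x = 0, i.e. x = 98/4 = 24.5.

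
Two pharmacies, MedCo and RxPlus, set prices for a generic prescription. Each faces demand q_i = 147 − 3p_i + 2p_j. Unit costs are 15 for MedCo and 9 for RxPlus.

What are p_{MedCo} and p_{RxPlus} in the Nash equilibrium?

MedCo's profit: π = (p_{MedCo} − 15)(147 − 3p_{MedCo} + 2p_{RxPlus}).
∂π/∂p_{MedCo} = 192 − 6p_{MedCo} + 2p_{RxPlus} = 0 ⇒ p_{MedCo} = 32 + (1/3)p_{RxPlus}.
Similarly p_{RxPlus} = 29 + (1/3)p_{MedCo}.
Plugging p_{RxPlus} into MedCo's best response: p_{MedCo} = 32 + (1/3)(29 + (1/3)p_{MedCo}) ⇒ (8/9)p_{MedCo} = 125/3, so p_{MedCo} = 46.875.
Then p_{RxPlus} = 29 + (1/3)·46.875 = 44.625.

46.875, 44.625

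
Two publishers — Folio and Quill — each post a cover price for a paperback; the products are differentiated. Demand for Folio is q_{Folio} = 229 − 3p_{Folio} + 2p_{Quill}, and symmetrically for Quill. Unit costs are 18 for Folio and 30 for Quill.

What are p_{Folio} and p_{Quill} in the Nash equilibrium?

Folio's profit: π = (p_{Folio} − 18)(229 − 3p_{Folio} + 2p_{Quill}).
∂π/∂p_{Folio} = 283 − 6p_{Folio} + 2p_{Quill} = 0 ⇒ p_{Folio} = 283/6 + (1/3)p_{Quill}.
Similarly p_{Quill} = 319/6 + (1/3)p_{Folio}.
Substituting the second reaction function into the first: p_{Folio} = 283/6 + (1/3)(319/6 + (1/3)p_{Folio}), which gives (8/9)p_{Folio} = 584/9 ⇒ p_{Folio} = 73.
Then p_{Quill} = 319/6 + (1/3)·73 = 77.5.

73, 77.5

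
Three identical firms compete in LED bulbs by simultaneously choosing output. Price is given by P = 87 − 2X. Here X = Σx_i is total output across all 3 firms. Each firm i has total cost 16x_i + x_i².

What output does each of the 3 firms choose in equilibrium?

7.1

A representative firm's profit is π_i = x_i(87 − 2X) − 16x_i − x_i², with X = x_i + Σ_{j≠i} x_j.
First-order condition: 71 − 6x_i − 2Σ_{j≠i} x_j = 0.
In a symmetric equilibrium every firm chooses the same x, so Σ_{j≠i} x_j = 2x. The condition becomes 71 − 10x = 0, giving x = 71/10 = 7.1.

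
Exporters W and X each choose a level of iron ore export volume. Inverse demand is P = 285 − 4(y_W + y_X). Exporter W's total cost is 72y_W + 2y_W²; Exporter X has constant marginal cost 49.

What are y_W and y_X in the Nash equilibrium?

Exporter W's profit: π = y_W(285 − 4(y_W + y_X)) − 72y_W − 2y_W².
∂π/∂y_W = 213 − 12y_W − 4y_X = 0, so y_W = 17.75 − (1/3)y_X.
For X: ∂π/∂y_X = 236 − 8y_X − 4y_W = 0 ⇒ y_X = 29.5 − 0.5y_W.
Substituting the second reaction function into the first: y_W = 17.75 − (1/3)(29.5 − 0.5y_W), which gives (5/6)y_W = 95/12 ⇒ y_W = 9.5.
Then y_X = 29.5 − 0.5·9.5 = 24.75.

9.5, 24.75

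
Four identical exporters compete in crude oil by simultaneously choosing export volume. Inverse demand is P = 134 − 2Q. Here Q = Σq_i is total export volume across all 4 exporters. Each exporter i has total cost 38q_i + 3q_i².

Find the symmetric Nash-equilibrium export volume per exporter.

6

A representative exporter's profit is π_i = q_i(134 − 2Q) − 38q_i − 3q_i², with Q = q_i + Σ_{j≠i} q_j.
First-order condition: 96 − 10q_i − 2Σ_{j≠i} q_j = 0.
With identical exporters, set every q_j = q: then 96 − 10q − 6q = 0, i.e. q = 96/16 = 6.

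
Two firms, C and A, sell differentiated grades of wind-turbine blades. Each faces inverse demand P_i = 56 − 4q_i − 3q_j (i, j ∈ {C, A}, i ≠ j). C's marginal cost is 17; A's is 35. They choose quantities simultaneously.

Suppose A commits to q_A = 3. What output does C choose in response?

Firm C's profit: π = q_C(56 − 4q_C − 3q_A) − 17q_C.
∂π/∂q_C = 39 − 8q_C − 3q_A = 0 ⇒ q_C = 4.875 − 0.375q_A.
At q_A = 3: q_C = 4.875 − 0.375·3 = 3.75.

3.75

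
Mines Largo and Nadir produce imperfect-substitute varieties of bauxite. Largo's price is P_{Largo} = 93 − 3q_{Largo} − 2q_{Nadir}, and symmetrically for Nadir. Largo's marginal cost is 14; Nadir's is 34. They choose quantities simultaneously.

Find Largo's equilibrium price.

Mine Largo's profit: π = q_{Largo}(93 − 3q_{Largo} − 2q_{Nadir}) − 14q_{Largo}.
∂π/∂q_{Largo} = 79 − 6q_{Largo} − 2q_{Nadir} = 0 ⇒ q_{Largo} = 79/6 − (1/3)q_{Nadir}.
Similarly q_{Nadir} = 59/6 − (1/3)q_{Largo}.
Solving the two reaction functions simultaneously: (1 − (−1/3)(−1/3))q_{Largo} = 79/6 − (1/3)·(59/6), so (8/9)q_{Largo} = 89/9 and q_{Largo} = 11.125.
Then q_{Nadir} = 59/6 − (1/3)·11.125 = 6.125.
P_{Largo} = 93 − 3·11.125 − 2·6.125 = 47.375.

47.375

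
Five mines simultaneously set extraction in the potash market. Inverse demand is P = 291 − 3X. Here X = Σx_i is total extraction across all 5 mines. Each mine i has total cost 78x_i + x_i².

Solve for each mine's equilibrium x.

10.65

A representative mine's profit is π_i = x_i(291 − 3X) − 78x_i − x_i², with X = x_i + Σ_{j≠i} x_j.
First-order condition: 213 − 8x_i − 3Σ_{j≠i} x_j = 0.
With identical mines, set every x_j = x: then 213 − 8x − 12x = 0, i.e. x = 213/20 = 10.65.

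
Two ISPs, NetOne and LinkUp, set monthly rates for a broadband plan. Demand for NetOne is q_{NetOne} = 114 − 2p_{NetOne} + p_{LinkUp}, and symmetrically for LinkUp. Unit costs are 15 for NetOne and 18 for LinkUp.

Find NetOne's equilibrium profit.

2231.12

NetOne's profit: π = (p_{NetOne} − 15)(114 − 2p_{NetOne} + p_{LinkUp}).
∂π/∂p_{NetOne} = 144 − 4p_{NetOne} + p_{LinkUp} = 0 ⇒ p_{NetOne} = 36 + 0.25p_{LinkUp}.
Similarly p_{LinkUp} = 37.5 + 0.25p_{NetOne}.
Substituting the second reaction function into the first: p_{NetOne} = 36 + 0.25(37.5 + 0.25p_{NetOne}), which gives 0.9375p_{NetOne} = 45.375 ⇒ p_{NetOne} = 48.4.
Then p_{LinkUp} = 37.5 + 0.25·48.4 = 49.6.
q_{NetOne} = 114 − 2·48.4 + 49.6 = 66.8.
Profit = (48.4 − 15)·66.8 = 2231.12.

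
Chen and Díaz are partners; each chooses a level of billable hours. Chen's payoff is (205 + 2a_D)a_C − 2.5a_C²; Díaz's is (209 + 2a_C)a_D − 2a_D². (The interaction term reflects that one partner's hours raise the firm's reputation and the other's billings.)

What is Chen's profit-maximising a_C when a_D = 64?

66.6

Expanding Chen's payoff: 205a_C + 2a_Da_C − 2.5a_C².
∂π/∂a_C = 205 + 2a_D − 5a_C = 0, so a_C = 41 + 0.4a_D.
At a_D = 64: a_C = 41 + 0.4·64 = 66.6.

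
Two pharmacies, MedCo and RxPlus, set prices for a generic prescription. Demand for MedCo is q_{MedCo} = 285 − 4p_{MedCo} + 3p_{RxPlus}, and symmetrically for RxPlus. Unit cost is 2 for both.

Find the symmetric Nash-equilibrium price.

58.6

MedCo's profit: π = (p_{MedCo} − 2)(285 − 4p_{MedCo} + 3p_{RxPlus}).
∂π/∂p_{MedCo} = 293 − 8p_{MedCo} + 3p_{RxPlus} = 0 ⇒ p_{MedCo} = 36.625 + 0.375p_{RxPlus}.
The game is symmetric, so in equilibrium p_{RxPlus} = p_{MedCo}: the reaction function gives 0.625p_{MedCo} = 36.625, hence p_{MedCo} = 58.6.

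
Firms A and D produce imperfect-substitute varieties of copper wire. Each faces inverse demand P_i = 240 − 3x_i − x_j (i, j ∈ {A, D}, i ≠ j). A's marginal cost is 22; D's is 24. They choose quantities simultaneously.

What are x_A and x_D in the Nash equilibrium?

31.2, 30.8

Firm A's profit: π = x_A(240 − 3x_A − x_D) − 22x_A.
∂π/∂x_A = 218 − 6x_A − x_D = 0 ⇒ x_A = 109/3 − (1/6)x_D.
Similarly x_D = 36 − (1/6)x_A.
Plugging x_D into A's best response: x_A = 109/3 − (1/6)(36 − (1/6)x_A) ⇒ (35/36)x_A = 91/3, so x_A = 31.2.
Then x_D = 36 − (1/6)·31.2 = 30.8.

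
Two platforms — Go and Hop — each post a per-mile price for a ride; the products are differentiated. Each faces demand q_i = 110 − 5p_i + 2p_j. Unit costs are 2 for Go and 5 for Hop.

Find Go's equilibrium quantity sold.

Go's profit: π = (p_{Go} − 2)(110 − 5p_{Go} + 2p_{Hop}).
∂π/∂p_{Go} = 120 − 10p_{Go} + 2p_{Hop} = 0 ⇒ p_{Go} = 12 + 0.2p_{Hop}.
Similarly p_{Hop} = 13.5 + 0.2p_{Go}.
Plugging p_{Hop} into Go's best response: p_{Go} = 12 + 0.2(13.5 + 0.2p_{Go}) ⇒ 0.96p_{Go} = 14.7, so p_{Go} = 15.3125.
Then p_{Hop} = 13.5 + 0.2·15.3125 = 16.5625.
q_{Go} = 110 − 5·15.3125 + 2·16.5625 = 66.5625.

66.5625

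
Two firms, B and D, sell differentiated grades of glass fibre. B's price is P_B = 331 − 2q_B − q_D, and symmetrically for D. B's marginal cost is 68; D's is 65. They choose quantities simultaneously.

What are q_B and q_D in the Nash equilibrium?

52.4, 53.4

Firm B's profit: π = q_B(331 − 2q_B − q_D) − 68q_B.
∂π/∂q_B = 263 − 4q_B − q_D = 0 ⇒ q_B = 65.75 − 0.25q_D.
Similarly q_D = 66.5 − 0.25q_B.
Solving the two reaction functions simultaneously: (1 − (−0.25)(−0.25))q_B = 65.75 − 0.25·66.5, so 0.9375q_B = 49.125 and q_B = 52.4.
Then q_D = 66.5 − 0.25·52.4 = 53.4.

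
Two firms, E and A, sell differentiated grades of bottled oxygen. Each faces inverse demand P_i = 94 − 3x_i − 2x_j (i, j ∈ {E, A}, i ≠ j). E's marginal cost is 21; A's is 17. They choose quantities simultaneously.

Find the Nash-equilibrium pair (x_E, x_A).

8.875, 9.875

Firm E's profit: π = x_E(94 − 3x_E − 2x_A) − 21x_E.
∂π/∂x_E = 73 − 6x_E − 2x_A = 0 ⇒ x_E = 73/6 − (1/3)x_A.
Similarly x_A = 77/6 − (1/3)x_E.
Plugging x_A into E's best response: x_E = 73/6 − (1/3)(77/6 − (1/3)x_E) ⇒ (8/9)x_E = 71/9, so x_E = 8.875.
Then x_A = 77/6 − (1/3)·8.875 = 9.875.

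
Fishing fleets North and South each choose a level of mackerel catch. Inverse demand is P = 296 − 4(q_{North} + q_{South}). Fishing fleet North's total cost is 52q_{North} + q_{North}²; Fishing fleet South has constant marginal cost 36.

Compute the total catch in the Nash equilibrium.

39.625

Fishing fleet North's profit: π = q_{North}(296 − 4(q_{North} + q_{South})) − 52q_{North} − q_{North}².
∂π/∂q_{North} = 244 − 10q_{North} − 4q_{South} = 0, so q_{North} = 24.4 − 0.4q_{South}.
For South: ∂π/∂q_{South} = 260 − 8q_{South} − 4q_{North} = 0 ⇒ q_{South} = 32.5 − 0.5q_{North}.
Plugging q_{South} into North's best response: q_{North} = 24.4 − 0.4(32.5 − 0.5q_{North}) ⇒ 0.8q_{North} = 11.4, so q_{North} = 14.25.
Then q_{South} = 32.5 − 0.5·14.25 = 25.375.
Total catch: 14.25 + 25.375 = 39.625.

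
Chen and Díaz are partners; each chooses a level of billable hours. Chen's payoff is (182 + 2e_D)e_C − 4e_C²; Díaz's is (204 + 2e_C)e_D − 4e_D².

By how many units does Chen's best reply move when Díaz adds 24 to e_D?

6

Expanding Chen's payoff: 182e_C + 2e_De_C − 4e_C².
∂π/∂e_C = 182 + 2e_D − 8e_C = 0, so e_C = 22.75 + 0.25e_D.
The reaction-function slope is 0.25, so a 24-unit rise in e_D moves e_C by 0.25 × 24 = 6. Chen's best response rises — the actions are strategic complements.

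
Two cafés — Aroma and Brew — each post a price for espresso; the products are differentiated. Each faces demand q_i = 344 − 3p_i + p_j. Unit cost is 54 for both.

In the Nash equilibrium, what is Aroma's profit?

Aroma's profit: π = (p_{Aroma} − 54)(344 − 3p_{Aroma} + p_{Brew}).
∂π/∂p_{Aroma} = 506 − 6p_{Aroma} + p_{Brew} = 0 ⇒ p_{Aroma} = 253/3 + (1/6)p_{Brew}.
Setting p_{Aroma} = p_{Brew} in the reaction function: p_{Aroma} = 253/3 + (1/6)p_{Aroma}, so p_{Aroma} = (253/3) / (5/6) = 101.2.
q_{Aroma} = 344 − 3·101.2 + 101.2 = 141.6.
Profit = (101.2 − 54)·141.6 = 6683.52.

6683.52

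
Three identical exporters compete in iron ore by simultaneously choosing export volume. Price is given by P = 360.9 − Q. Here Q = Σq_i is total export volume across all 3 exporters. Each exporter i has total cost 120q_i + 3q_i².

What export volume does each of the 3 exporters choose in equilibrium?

24.09

A representative exporter's profit is π_i = q_i(360.9 − Q) − 120q_i − 3q_i², with Q = q_i + Σ_{j≠i} q_j.
First-order condition: 240.9 − 8q_i − Σ_{j≠i} q_j = 0.
With identical exporters, set every q_j = q: then 240.9 − 8q − 2q = 0, i.e. q = 240.9/10 = 24.09.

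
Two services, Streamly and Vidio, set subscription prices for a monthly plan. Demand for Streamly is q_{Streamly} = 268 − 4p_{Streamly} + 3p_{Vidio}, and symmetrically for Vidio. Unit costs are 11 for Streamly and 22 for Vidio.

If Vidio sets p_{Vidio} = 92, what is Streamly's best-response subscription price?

73.5

Streamly's profit: π = (p_{Streamly} − 11)(268 − 4p_{Streamly} + 3p_{Vidio}).
∂π/∂p_{Streamly} = 312 − 8p_{Streamly} + 3p_{Vidio} = 0 ⇒ p_{Streamly} = 39 + 0.375p_{Vidio}.
At p_{Vidio} = 92: p_{Streamly} = 39 + 0.375·92 = 73.5.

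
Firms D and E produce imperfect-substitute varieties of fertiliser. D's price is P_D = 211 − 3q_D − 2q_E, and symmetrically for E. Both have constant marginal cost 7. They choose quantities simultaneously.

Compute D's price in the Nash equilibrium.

Firm D's profit: π = q_D(211 − 3q_D − 2q_E) − 7q_D.
∂π/∂q_D = 204 − 6q_D − 2q_E = 0 ⇒ q_D = 34 − (1/3)q_E.
Setting q_D = q_E in the reaction function: q_D = 34 − (1/3)q_D, so q_D = 34 / (4/3) = 25.5.
P_D = 211 − 3·25.5 − 2·25.5 = 83.5.

83.5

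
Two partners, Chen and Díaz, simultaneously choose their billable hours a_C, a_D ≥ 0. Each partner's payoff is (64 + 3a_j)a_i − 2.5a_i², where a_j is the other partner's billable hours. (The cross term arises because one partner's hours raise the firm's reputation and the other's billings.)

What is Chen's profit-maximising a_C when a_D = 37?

35

Chen's payoff is (64 + 3a_D)a_C − 2.5a_C².
∂π/∂a_C = 64 + 3a_D − 5a_C = 0, so a_C = 12.8 + 0.6a_D.
At a_D = 37: a_C = 12.8 + 0.6·37 = 35.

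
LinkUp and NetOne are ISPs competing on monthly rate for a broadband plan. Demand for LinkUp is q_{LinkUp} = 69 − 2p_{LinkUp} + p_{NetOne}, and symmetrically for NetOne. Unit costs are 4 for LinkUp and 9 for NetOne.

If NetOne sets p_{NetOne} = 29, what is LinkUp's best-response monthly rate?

26.5

LinkUp's profit: π = (p_{LinkUp} − 4)(69 − 2p_{LinkUp} + p_{NetOne}).
∂π/∂p_{LinkUp} = 77 − 4p_{LinkUp} + p_{NetOne} = 0 ⇒ p_{LinkUp} = 19.25 + 0.25p_{NetOne}.
At p_{NetOne} = 29: p_{LinkUp} = 19.25 + 0.25·29 = 26.5.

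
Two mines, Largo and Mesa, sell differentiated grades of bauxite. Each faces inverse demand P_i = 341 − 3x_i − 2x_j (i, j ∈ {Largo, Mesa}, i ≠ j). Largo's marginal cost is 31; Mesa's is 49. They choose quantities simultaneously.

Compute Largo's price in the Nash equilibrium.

150.625

Mine Largo's profit: π = x_{Largo}(341 − 3x_{Largo} − 2x_{Mesa}) − 31x_{Largo}.
∂π/∂x_{Largo} = 310 − 6x_{Largo} − 2x_{Mesa} = 0 ⇒ x_{Largo} = 155/3 − (1/3)x_{Mesa}.
Similarly x_{Mesa} = 146/3 − (1/3)x_{Largo}.
Plugging x_{Mesa} into Largo's best response: x_{Largo} = 155/3 − (1/3)(146/3 − (1/3)x_{Largo}) ⇒ (8/9)x_{Largo} = 319/9, so x_{Largo} = 39.875.
Then x_{Mesa} = 146/3 − (1/3)·39.875 = 35.375.
P_{Largo} = 341 − 3·39.875 − 2·35.375 = 150.625.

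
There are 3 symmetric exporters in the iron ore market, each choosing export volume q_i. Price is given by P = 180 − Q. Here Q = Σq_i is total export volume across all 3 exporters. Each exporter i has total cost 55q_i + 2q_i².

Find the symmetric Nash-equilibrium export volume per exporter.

A representative exporter's profit is π_i = q_i(180 − Q) − 55q_i − 2q_i², with Q = q_i + Σ_{j≠i} q_j.
First-order condition: 125 − 6q_i − Σ_{j≠i} q_j = 0.
Imposing symmetry (q_j = q for all j) turns Σ_{j≠i} q_j into 2q, so 125 = 8q and q = 15.625.

15.625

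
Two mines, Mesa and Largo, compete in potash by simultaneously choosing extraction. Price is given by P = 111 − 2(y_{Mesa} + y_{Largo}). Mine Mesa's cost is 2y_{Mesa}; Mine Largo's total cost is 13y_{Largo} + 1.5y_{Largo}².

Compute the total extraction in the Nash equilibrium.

30.875

Mine Mesa's profit: π = y_{Mesa}(111 − 2(y_{Mesa} + y_{Largo})) − 2y_{Mesa}.
∂π/∂y_{Mesa} = 109 − 4y_{Mesa} − 2y_{Largo} = 0, so y_{Mesa} = 27.25 − 0.5y_{Largo}.
For Largo: ∂π/∂y_{Largo} = 98 − 7y_{Largo} − 2y_{Mesa} = 0 ⇒ y_{Largo} = 14 − (2/7)y_{Mesa}.
Plugging y_{Largo} into Mesa's best response: y_{Mesa} = 27.25 − 0.5(14 − (2/7)y_{Mesa}) ⇒ (6/7)y_{Mesa} = 20.25, so y_{Mesa} = 23.625.
Then y_{Largo} = 14 − (2/7)·23.625 = 7.25.
Total extraction: 23.625 + 7.25 = 30.875.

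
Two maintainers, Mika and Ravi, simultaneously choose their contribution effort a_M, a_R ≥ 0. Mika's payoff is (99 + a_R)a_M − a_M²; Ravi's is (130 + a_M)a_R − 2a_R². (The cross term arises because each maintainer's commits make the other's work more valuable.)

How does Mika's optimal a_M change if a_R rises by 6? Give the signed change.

Expanding Mika's payoff: 99a_M + a_Ra_M − a_M².
∂π/∂a_M = 99 + a_R − 2a_M = 0, so a_M = 49.5 + 0.5a_R.
The reaction-function slope is 0.5, so a 6-unit rise in a_R moves a_M by 0.5 × 6 = 3. Mika's best response rises — the actions are strategic complements.

3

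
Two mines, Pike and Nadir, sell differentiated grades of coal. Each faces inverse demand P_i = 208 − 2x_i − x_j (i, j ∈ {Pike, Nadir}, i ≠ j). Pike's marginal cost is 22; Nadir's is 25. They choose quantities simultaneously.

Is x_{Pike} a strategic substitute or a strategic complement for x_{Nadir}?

Mine Pike's profit: π = x_{Pike}(208 − 2x_{Pike} − x_{Nadir}) − 22x_{Pike}.
∂π/∂x_{Pike} = 186 − 4x_{Pike} − x_{Nadir} = 0 ⇒ x_{Pike} = 46.5 − 0.25x_{Nadir}.
The best-response slope dx_{Pike}/dx_{Nadir} = −0.25 < 0: the reaction function is downward-sloping, so the choices are strategic substitutes.

strategic substitutes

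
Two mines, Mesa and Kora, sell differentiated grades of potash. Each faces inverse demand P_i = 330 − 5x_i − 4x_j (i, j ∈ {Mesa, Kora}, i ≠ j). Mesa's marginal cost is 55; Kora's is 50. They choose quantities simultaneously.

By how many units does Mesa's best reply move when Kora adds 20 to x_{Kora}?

Mine Mesa's profit: π = x_{Mesa}(330 − 5x_{Mesa} − 4x_{Kora}) − 55x_{Mesa}.
∂π/∂x_{Mesa} = 275 − 10x_{Mesa} − 4x_{Kora} = 0 ⇒ x_{Mesa} = 27.5 − 0.4x_{Kora}.
The reaction-function slope is −0.4, so a 20-unit rise in x_{Kora} moves x_{Mesa} by −0.4 × 20 = −8. Mesa's best response falls — the actions are strategic substitutes.

-8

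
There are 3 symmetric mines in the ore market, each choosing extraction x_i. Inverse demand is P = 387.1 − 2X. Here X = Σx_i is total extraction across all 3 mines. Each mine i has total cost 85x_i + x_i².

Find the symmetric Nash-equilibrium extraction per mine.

30.21

A representative mine's profit is π_i = x_i(387.1 − 2X) − 85x_i − x_i², with X = x_i + Σ_{j≠i} x_j.
First-order condition: 302.1 − 6x_i − 2Σ_{j≠i} x_j = 0.
In a symmetric equilibrium every mine chooses the same x, so Σ_{j≠i} x_j = 2x. The condition becomes 302.1 − 10x = 0, giving x = 302.1/10 = 30.21.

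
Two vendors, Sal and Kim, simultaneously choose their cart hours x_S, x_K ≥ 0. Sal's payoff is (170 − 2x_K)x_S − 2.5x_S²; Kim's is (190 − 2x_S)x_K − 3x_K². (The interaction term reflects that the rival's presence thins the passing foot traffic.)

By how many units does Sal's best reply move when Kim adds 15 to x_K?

-6

Expanding Sal's payoff: 170x_S − 2x_Kx_S − 2.5x_S².
∂π/∂x_S = 170 − 2x_K − 5x_S = 0, so x_S = 34 − 0.4x_K.
The reaction-function slope is −0.4, so a 15-unit rise in x_K moves x_S by −0.4 × 15 = −6. Sal's best response falls — the actions are strategic substitutes.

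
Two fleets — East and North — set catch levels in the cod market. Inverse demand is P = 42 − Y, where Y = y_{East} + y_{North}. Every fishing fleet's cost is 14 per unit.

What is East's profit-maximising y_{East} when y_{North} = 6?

11

Fishing fleet East's profit: π = y_{East}(42 − (y_{East} + y_{North})) − 14y_{East}.
∂π/∂y_{East} = 28 − 2y_{East} − y_{North} = 0, so y_{East} = 14 − 0.5y_{North}.
At y_{North} = 6: y_{East} = 14 − 0.5·6 = 11.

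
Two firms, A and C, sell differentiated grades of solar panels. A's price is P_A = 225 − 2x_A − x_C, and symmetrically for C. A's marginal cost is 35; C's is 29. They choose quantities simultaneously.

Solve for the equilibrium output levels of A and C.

Firm A's profit: π = x_A(225 − 2x_A − x_C) − 35x_A.
∂π/∂x_A = 190 − 4x_A − x_C = 0 ⇒ x_A = 47.5 − 0.25x_C.
Similarly x_C = 49 − 0.25x_A.
Substituting the second reaction function into the first: x_A = 47.5 − 0.25(49 − 0.25x_A), which gives 0.9375x_A = 35.25 ⇒ x_A = 37.6.
Then x_C = 49 − 0.25·37.6 = 39.6.

37.6, 39.6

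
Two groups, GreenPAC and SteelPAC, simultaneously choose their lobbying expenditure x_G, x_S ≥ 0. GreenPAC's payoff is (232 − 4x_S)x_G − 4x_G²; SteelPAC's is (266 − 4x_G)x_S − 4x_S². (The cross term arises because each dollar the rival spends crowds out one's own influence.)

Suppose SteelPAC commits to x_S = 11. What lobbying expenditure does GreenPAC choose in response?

23.5

Expanding GreenPAC's payoff: 232x_G − 4x_Sx_G − 4x_G².
∂π/∂x_G = 232 − 4x_S − 8x_G = 0, so x_G = 29 − 0.5x_S.
At x_S = 11: x_G = 29 − 0.5·11 = 23.5.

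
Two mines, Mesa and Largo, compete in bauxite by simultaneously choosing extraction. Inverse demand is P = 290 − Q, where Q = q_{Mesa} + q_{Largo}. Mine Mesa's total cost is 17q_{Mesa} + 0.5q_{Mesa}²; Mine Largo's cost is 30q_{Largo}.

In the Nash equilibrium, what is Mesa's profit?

Mine Mesa's profit: π = q_{Mesa}(290 − (q_{Mesa} + q_{Largo})) − 17q_{Mesa} − 0.5q_{Mesa}².
∂π/∂q_{Mesa} = 273 − 3q_{Mesa} − q_{Largo} = 0, so q_{Mesa} = 91 − (1/3)q_{Largo}.
For Largo: ∂π/∂q_{Largo} = 260 − 2q_{Largo} − q_{Mesa} = 0 ⇒ q_{Largo} = 130 − 0.5q_{Mesa}.
Substituting the second reaction function into the first: q_{Mesa} = 91 − (1/3)(130 − 0.5q_{Mesa}), which gives (5/6)q_{Mesa} = 143/3 ⇒ q_{Mesa} = 57.2.
Then q_{Largo} = 130 − 0.5·57.2 = 101.4.
Price P = 290 − 158.6 = 131.4.
Mesa's profit: (131.4 − 17)·57.2 − 0.5(57.2)² = 4907.76.

4907.76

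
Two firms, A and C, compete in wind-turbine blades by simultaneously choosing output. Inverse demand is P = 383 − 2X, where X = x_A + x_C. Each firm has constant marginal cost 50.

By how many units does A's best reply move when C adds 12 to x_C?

-6

Firm A's profit: π = x_A(383 − 2(x_A + x_C)) − 50x_A.
∂π/∂x_A = 333 − 4x_A − 2x_C = 0, so x_A = 83.25 − 0.5x_C.
The reaction-function slope is −0.5, so a 12-unit rise in x_C moves x_A by −0.5 × 12 = −6. A's best response falls — the actions are strategic substitutes.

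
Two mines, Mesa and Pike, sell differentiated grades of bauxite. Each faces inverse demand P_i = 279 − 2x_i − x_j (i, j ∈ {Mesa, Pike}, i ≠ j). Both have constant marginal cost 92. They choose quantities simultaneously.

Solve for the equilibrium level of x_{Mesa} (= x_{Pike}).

37.4

Mine Mesa's profit: π = x_{Mesa}(279 − 2x_{Mesa} − x_{Pike}) − 92x_{Mesa}.
∂π/∂x_{Mesa} = 187 − 4x_{Mesa} − x_{Pike} = 0 ⇒ x_{Mesa} = 46.75 − 0.25x_{Pike}.
The game is symmetric, so in equilibrium x_{Pike} = x_{Mesa}: the reaction function gives 1.25x_{Mesa} = 46.75, hence x_{Mesa} = 37.4.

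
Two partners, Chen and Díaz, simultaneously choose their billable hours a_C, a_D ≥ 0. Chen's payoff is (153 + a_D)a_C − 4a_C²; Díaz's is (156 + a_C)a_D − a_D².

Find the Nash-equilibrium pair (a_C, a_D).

Expanding Chen's payoff: 153a_C + a_Da_C − 4a_C².
∂π/∂a_C = 153 + a_D − 8a_C = 0, so a_C = 19.125 + 0.125a_D.
Likewise for Díaz: a_D = 78 + 0.5a_C.
Plugging a_D into Chen's best response: a_C = 19.125 + 0.125(78 + 0.5a_C) ⇒ 0.9375a_C = 28.875, so a_C = 30.8.
Then a_D = 78 + 0.5·30.8 = 93.4.

30.8, 93.4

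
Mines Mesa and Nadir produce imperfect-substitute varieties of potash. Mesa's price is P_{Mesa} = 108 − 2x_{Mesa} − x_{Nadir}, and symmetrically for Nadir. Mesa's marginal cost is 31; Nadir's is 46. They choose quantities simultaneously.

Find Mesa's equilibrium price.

Mine Mesa's profit: π = x_{Mesa}(108 − 2x_{Mesa} − x_{Nadir}) − 31x_{Mesa}.
∂π/∂x_{Mesa} = 77 − 4x_{Mesa} − x_{Nadir} = 0 ⇒ x_{Mesa} = 19.25 − 0.25x_{Nadir}.
Similarly x_{Nadir} = 15.5 − 0.25x_{Mesa}.
Plugging x_{Nadir} into Mesa's best response: x_{Mesa} = 19.25 − 0.25(15.5 − 0.25x_{Mesa}) ⇒ 0.9375x_{Mesa} = 15.375, so x_{Mesa} = 16.4.
Then x_{Nadir} = 15.5 − 0.25·16.4 = 11.4.
P_{Mesa} = 108 − 2·16.4 − 11.4 = 63.8.

63.8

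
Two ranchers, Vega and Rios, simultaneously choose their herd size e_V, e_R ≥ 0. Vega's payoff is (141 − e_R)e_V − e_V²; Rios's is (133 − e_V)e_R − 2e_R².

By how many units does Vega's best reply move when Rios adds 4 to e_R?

-2

Expanding Vega's payoff: 141e_V − e_Re_V − e_V².
∂π/∂e_V = 141 − e_R − 2e_V = 0, so e_V = 70.5 − 0.5e_R.
The reaction-function slope is −0.5, so a 4-unit rise in e_R moves e_V by −0.5 × 4 = −2. Vega's best response falls — the actions are strategic substitutes.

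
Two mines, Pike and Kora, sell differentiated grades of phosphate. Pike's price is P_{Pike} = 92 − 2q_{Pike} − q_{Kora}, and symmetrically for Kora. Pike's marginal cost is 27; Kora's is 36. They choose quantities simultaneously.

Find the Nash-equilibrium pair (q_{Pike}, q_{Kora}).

Mine Pike's profit: π = q_{Pike}(92 − 2q_{Pike} − q_{Kora}) − 27q_{Pike}.
∂π/∂q_{Pike} = 65 − 4q_{Pike} − q_{Kora} = 0 ⇒ q_{Pike} = 16.25 − 0.25q_{Kora}.
Similarly q_{Kora} = 14 − 0.25q_{Pike}.
Plugging q_{Kora} into Pike's best response: q_{Pike} = 16.25 − 0.25(14 − 0.25q_{Pike}) ⇒ 0.9375q_{Pike} = 12.75, so q_{Pike} = 13.6.
Then q_{Kora} = 14 − 0.25·13.6 = 10.6.

13.6, 10.6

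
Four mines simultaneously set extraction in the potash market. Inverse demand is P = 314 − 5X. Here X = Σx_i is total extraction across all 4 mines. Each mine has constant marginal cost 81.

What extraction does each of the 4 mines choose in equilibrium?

9.32

A representative mine's profit is π_i = x_i(314 − 5X) − 81x_i, with X = x_i + Σ_{j≠i} x_j.
First-order condition: 233 − 10x_i − 5Σ_{j≠i} x_j = 0.
In a symmetric equilibrium every mine chooses the same x, so Σ_{j≠i} x_j = 3x. The condition becomes 233 − 25x = 0, giving x = 233/25 = 9.32.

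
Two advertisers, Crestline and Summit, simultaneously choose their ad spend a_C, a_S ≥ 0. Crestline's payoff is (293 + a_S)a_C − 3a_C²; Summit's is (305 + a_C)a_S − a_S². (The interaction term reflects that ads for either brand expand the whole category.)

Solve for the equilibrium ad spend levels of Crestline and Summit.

81, 193

Expanding Crestline's payoff: 293a_C + a_Sa_C − 3a_C².
∂π/∂a_C = 293 + a_S − 6a_C = 0, so a_C = 293/6 + (1/6)a_S.
Likewise for Summit: a_S = 152.5 + 0.5a_C.
Substituting the second reaction function into the first: a_C = 293/6 + (1/6)(152.5 + 0.5a_C), which gives (11/12)a_C = 74.25 ⇒ a_C = 81.
Then a_S = 152.5 + 0.5·81 = 193.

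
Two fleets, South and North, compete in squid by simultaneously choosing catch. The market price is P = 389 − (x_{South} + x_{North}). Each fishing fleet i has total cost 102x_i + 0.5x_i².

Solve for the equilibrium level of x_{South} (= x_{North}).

71.75

Fishing fleet South's profit: π = x_{South}(389 − (x_{South} + x_{North})) − 102x_{South} − 0.5x_{South}².
∂π/∂x_{South} = 287 − 3x_{South} − x_{North} = 0, so x_{South} = 287/3 − (1/3)x_{North}.
The game is symmetric, so in equilibrium x_{North} = x_{South}: the reaction function gives (4/3)x_{South} = 287/3, hence x_{South} = 71.75.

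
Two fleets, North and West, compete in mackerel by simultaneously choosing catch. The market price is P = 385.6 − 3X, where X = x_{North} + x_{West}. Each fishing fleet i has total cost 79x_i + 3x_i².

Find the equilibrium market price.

262.96

Fishing fleet North's profit: π = x_{North}(385.6 − 3(x_{North} + x_{West})) − 79x_{North} − 3x_{North}².
∂π/∂x_{North} = 306.6 − 12x_{North} − 3x_{West} = 0, so x_{North} = 25.55 − 0.25x_{West}.
By symmetry x_{West} = x_{North}; substituting into the reaction function, 1.25x_{North} = 25.55 and x_{North} = 20.44.
Equilibrium price: P = 385.6 − 3·40.88 = 262.96.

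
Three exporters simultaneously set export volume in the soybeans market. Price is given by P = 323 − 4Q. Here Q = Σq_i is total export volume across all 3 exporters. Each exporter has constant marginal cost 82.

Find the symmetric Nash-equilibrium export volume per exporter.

A representative exporter's profit is π_i = q_i(323 − 4Q) − 82q_i, with Q = q_i + Σ_{j≠i} q_j.
First-order condition: 241 − 8q_i − 4Σ_{j≠i} q_j = 0.
With identical exporters, set every q_j = q: then 241 − 8q − 8q = 0, i.e. q = 241/16 = 15.0625.

15.0625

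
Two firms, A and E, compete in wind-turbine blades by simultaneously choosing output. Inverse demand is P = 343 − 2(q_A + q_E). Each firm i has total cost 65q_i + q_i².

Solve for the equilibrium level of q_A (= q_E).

34.75

Firm A's profit: π = q_A(343 − 2(q_A + q_E)) − 65q_A − q_A².
∂π/∂q_A = 278 − 6q_A − 2q_E = 0, so q_A = 139/3 − (1/3)q_E.
By symmetry q_E = q_A; substituting into the reaction function, (4/3)q_A = 139/3 and q_A = 34.75.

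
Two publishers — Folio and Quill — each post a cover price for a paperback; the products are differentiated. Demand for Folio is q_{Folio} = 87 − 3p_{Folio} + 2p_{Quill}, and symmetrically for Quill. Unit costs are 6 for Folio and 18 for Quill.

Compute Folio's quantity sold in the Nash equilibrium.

67.5

Folio's profit: π = (p_{Folio} − 6)(87 − 3p_{Folio} + 2p_{Quill}).
∂π/∂p_{Folio} = 105 − 6p_{Folio} + 2p_{Quill} = 0 ⇒ p_{Folio} = 17.5 + (1/3)p_{Quill}.
Similarly p_{Quill} = 23.5 + (1/3)p_{Folio}.
Solving the two reaction functions simultaneously: (1 − (1/3)(1/3))p_{Folio} = 17.5 + (1/3)·23.5, so (8/9)p_{Folio} = 76/3 and p_{Folio} = 28.5.
Then p_{Quill} = 23.5 + (1/3)·28.5 = 33.
q_{Folio} = 87 − 3·28.5 + 2·33 = 67.5.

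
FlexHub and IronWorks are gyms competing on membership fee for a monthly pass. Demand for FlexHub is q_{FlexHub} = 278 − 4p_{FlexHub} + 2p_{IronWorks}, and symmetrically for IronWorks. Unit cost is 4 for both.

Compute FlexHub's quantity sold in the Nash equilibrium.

FlexHub's profit: π = (p_{FlexHub} − 4)(278 − 4p_{FlexHub} + 2p_{IronWorks}).
∂π/∂p_{FlexHub} = 294 − 8p_{FlexHub} + 2p_{IronWorks} = 0 ⇒ p_{FlexHub} = 36.75 + 0.25p_{IronWorks}.
Setting p_{FlexHub} = p_{IronWorks} in the reaction function: p_{FlexHub} = 36.75 + 0.25p_{FlexHub}, so p_{FlexHub} = 36.75 / 0.75 = 49.
q_{FlexHub} = 278 − 4·49 + 2·49 = 180.

180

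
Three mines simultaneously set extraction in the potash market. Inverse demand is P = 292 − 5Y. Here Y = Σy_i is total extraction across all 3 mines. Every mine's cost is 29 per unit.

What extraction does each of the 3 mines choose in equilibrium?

13.15

A representative mine's profit is π_i = y_i(292 − 5Y) − 29y_i, with Y = y_i + Σ_{j≠i} y_j.
First-order condition: 263 − 10y_i − 5Σ_{j≠i} y_j = 0.
In a symmetric equilibrium every mine chooses the same y, so Σ_{j≠i} y_j = 2y. The condition becomes 263 − 20y = 0, giving y = 263/20 = 13.15.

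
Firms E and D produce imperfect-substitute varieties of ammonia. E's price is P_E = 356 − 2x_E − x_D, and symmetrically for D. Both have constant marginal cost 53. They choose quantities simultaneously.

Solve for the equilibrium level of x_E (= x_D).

Firm E's profit: π = x_E(356 − 2x_E − x_D) − 53x_E.
∂π/∂x_E = 303 − 4x_E − x_D = 0 ⇒ x_E = 75.75 − 0.25x_D.
By symmetry x_D = x_E; substituting into the reaction function, 1.25x_E = 75.75 and x_E = 60.6.

60.6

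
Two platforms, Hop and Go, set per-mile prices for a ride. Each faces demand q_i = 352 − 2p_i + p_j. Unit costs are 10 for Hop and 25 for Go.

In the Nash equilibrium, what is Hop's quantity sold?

232

Hop's profit: π = (p_{Hop} − 10)(352 − 2p_{Hop} + p_{Go}).
∂π/∂p_{Hop} = 372 − 4p_{Hop} + p_{Go} = 0 ⇒ p_{Hop} = 93 + 0.25p_{Go}.
Similarly p_{Go} = 100.5 + 0.25p_{Hop}.
Plugging p_{Go} into Hop's best response: p_{Hop} = 93 + 0.25(100.5 + 0.25p_{Hop}) ⇒ 0.9375p_{Hop} = 118.125, so p_{Hop} = 126.
Then p_{Go} = 100.5 + 0.25·126 = 132.
q_{Hop} = 352 − 2·126 + 132 = 232.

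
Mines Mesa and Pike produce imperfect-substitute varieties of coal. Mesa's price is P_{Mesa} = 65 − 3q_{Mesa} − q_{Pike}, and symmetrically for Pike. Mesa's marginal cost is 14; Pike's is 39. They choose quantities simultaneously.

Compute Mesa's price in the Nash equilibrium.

38

Mine Mesa's profit: π = q_{Mesa}(65 − 3q_{Mesa} − q_{Pike}) − 14q_{Mesa}.
∂π/∂q_{Mesa} = 51 − 6q_{Mesa} − q_{Pike} = 0 ⇒ q_{Mesa} = 8.5 − (1/6)q_{Pike}.
Similarly q_{Pike} = 13/3 − (1/6)q_{Mesa}.
Plugging q_{Pike} into Mesa's best response: q_{Mesa} = 8.5 − (1/6)(13/3 − (1/6)q_{Mesa}) ⇒ (35/36)q_{Mesa} = 70/9, so q_{Mesa} = 8.
Then q_{Pike} = 13/3 − (1/6)·8 = 3.
P_{Mesa} = 65 − 3·8 − 3 = 38.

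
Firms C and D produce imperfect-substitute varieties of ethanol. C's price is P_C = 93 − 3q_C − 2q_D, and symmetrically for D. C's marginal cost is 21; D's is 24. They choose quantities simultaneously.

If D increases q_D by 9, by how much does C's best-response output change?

-3

Firm C's profit: π = q_C(93 − 3q_C − 2q_D) − 21q_C.
∂π/∂q_C = 72 − 6q_C − 2q_D = 0 ⇒ q_C = 12 − (1/3)q_D.
The reaction-function slope is −1/3, so a 9-unit rise in q_D moves q_C by −1/3 × 9 = −3. C's best response falls — the actions are strategic substitutes.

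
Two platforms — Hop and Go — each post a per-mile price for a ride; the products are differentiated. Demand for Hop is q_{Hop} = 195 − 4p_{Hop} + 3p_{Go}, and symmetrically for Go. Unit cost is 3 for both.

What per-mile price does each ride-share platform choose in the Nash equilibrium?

Hop's profit: π = (p_{Hop} − 3)(195 − 4p_{Hop} + 3p_{Go}).
∂π/∂p_{Hop} = 207 − 8p_{Hop} + 3p_{Go} = 0 ⇒ p_{Hop} = 25.875 + 0.375p_{Go}.
By symmetry p_{Go} = p_{Hop}; substituting into the reaction function, 0.625p_{Hop} = 25.875 and p_{Hop} = 41.4.

41.4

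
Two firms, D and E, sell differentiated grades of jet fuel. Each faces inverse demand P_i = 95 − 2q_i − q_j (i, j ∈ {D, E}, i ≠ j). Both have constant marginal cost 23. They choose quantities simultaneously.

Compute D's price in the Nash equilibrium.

Firm D's profit: π = q_D(95 − 2q_D − q_E) − 23q_D.
∂π/∂q_D = 72 − 4q_D − q_E = 0 ⇒ q_D = 18 − 0.25q_E.
The game is symmetric, so in equilibrium q_E = q_D: the reaction function gives 1.25q_D = 18, hence q_D = 14.4.
P_D = 95 − 2·14.4 − 14.4 = 51.8.

51.8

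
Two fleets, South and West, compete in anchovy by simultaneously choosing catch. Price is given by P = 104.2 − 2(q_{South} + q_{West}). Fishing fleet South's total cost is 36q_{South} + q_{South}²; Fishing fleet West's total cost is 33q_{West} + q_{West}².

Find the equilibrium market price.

69.35

Fishing fleet South's profit: π = q_{South}(104.2 − 2(q_{South} + q_{West})) − 36q_{South} − q_{South}².
∂π/∂q_{South} = 68.2 − 6q_{South} − 2q_{West} = 0, so q_{South} = 341/30 − (1/3)q_{West}.
By the same steps for West: q_{West} = 178/15 − (1/3)q_{South}.
Plugging q_{West} into South's best response: q_{South} = 341/30 − (1/3)(178/15 − (1/3)q_{South}) ⇒ (8/9)q_{South} = 667/90, so q_{South} = 8.3375.
Then q_{West} = 178/15 − (1/3)·8.3375 = 9.0875.
Equilibrium price: P = 104.2 − 2·17.425 = 69.35.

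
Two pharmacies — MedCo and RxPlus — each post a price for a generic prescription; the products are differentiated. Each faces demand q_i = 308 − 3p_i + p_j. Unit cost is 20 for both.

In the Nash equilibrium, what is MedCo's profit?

MedCo's profit: π = (p_{MedCo} − 20)(308 − 3p_{MedCo} + p_{RxPlus}).
∂π/∂p_{MedCo} = 368 − 6p_{MedCo} + p_{RxPlus} = 0 ⇒ p_{MedCo} = 184/3 + (1/6)p_{RxPlus}.
By symmetry p_{RxPlus} = p_{MedCo}; substituting into the reaction function, (5/6)p_{MedCo} = 184/3 and p_{MedCo} = 73.6.
q_{MedCo} = 308 − 3·73.6 + 73.6 = 160.8.
Profit = (73.6 − 20)·160.8 = 8618.88.

8618.88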